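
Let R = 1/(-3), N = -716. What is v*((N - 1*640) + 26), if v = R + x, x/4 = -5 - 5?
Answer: 160930/3 ≈ 53643.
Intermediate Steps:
x = -40 (x = 4*(-5 - 5) = 4*(-10) = -40)
R = -1/3 ≈ -0.33333
v = -121/3 (v = -1/3 - 40 = -121/3 ≈ -40.333)
v*((N - 1*640) + 26) = -121*((-716 - 1*640) + 26)/3 = -121*((-716 - 640) + 26)/3 = -121*(-1356 + 26)/3 = -121/3*(-1330) = 160930/3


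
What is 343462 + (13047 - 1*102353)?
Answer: 254156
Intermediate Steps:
343462 + (13047 - 1*102353) = 343462 + (13047 - 102353) = 343462 - 89306 = 254156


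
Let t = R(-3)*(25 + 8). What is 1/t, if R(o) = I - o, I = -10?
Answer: -1/231 ≈ -0.0043290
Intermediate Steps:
R(o) = -10 - o
t = -231 (t = (-10 - 1*(-3))*(25 + 8) = (-10 + 3)*33 = -7*33 = -231)
1/t = 1/(-231) = -1/231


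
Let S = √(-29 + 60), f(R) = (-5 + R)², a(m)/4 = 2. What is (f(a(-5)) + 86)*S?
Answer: 95*√31 ≈ 528.94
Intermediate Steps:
a(m) = 8 (a(m) = 4*2 = 8)
S = √31 ≈ 5.5678
(f(a(-5)) + 86)*S = ((-5 + 8)² + 86)*√31 = (3² + 86)*√31 = (9 + 86)*√31 = 95*√31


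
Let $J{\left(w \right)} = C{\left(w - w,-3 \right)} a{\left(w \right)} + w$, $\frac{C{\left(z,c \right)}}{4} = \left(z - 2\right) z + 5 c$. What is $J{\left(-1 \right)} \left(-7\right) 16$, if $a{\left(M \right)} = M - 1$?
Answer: $-13328$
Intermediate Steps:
$C{\left(z,c \right)} = 20 c + 4 z \left(-2 + z\right)$ ($C{\left(z,c \right)} = 4 \left(\left(z - 2\right) z + 5 c\right) = 4 \left(\left(-2 + z\right) z + 5 c\right) = 4 \left(z \left(-2 + z\right) + 5 c\right) = 4 \left(5 c + z \left(-2 + z\right)\right) = 20 c + 4 z \left(-2 + z\right)$)
$a{\left(M \right)} = -1 + M$
$J{\left(w \right)} = 60 - 59 w$ ($J{\left(w \right)} = \left(- 8 \left(w - w\right) + 4 \left(w - w\right)^{2} + 20 \left(-3\right)\right) \left(-1 + w\right) + w = \left(\left(-8\right) 0 + 4 \cdot 0^{2} - 60\right) \left(-1 + w\right) + w = \left(0 + 4 \cdot 0 - 60\right) \left(-1 + w\right) + w = \left(0 + 0 - 60\right) \left(-1 + w\right) + w = - 60 \left(-1 + w\right) + w = \left(60 - 60 w\right) + w = 60 - 59 w$)
$J{\left(-1 \right)} \left(-7\right) 16 = \left(60 - -59\right) \left(-7\right) 16 = \left(60 + 59\right) \left(-7\right) 16 = 119 \left(-7\right) 16 = \left(-833\right) 16 = -13328$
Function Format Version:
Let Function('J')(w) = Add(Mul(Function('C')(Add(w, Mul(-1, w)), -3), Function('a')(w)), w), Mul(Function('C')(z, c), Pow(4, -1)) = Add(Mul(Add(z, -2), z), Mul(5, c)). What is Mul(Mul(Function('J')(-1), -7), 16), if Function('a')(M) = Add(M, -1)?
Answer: -13328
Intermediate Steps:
Function('C')(z, c) = Add(Mul(20, c), Mul(4, z, Add(-2, z))) (Function('C')(z, c) = Mul(4, Add(Mul(Add(z, -2), z), Mul(5, c))) = Mul(4, Add(Mul(Add(-2, z), z), Mul(5, c))) = Mul(4, Add(Mul(z, Add(-2, z)), Mul(5, c))) = Mul(4, Add(Mul(5, c), Mul(z, Add(-2, z)))) = Add(Mul(20, c), Mul(4, z, Add(-2, z))))
Function('a')(M) = Add(-1, M)
Function('J')(w) = Add(60, Mul(-59, w)) (Function('J')(w) = Add(Mul(Add(Mul(-8, Add(w, Mul(-1, w))), Mul(4, Pow(Add(w, Mul(-1, w)), 2)), Mul(20, -3)), Add(-1, w)), w) = Add(Mul(Add(Mul(-8, 0), Mul(4, Pow(0, 2)), -60), Add(-1, w)), w) = Add(Mul(Add(0, Mul(4, 0), -60), Add(-1, w)), w) = Add(Mul(Add(0, 0, -60), Add(-1, w)), w) = Add(Mul(-60, Add(-1, w)), w) = Add(Add(60, Mul(-60, w)), w) = Add(60, Mul(-59, w)))
Mul(Mul(Function('J')(-1), -7), 16) = Mul(Mul(Add(60, Mul(-59, -1)), -7), 16) = Mul(Mul(Add(60, 59), -7), 16) = Mul(Mul(119, -7), 16) = Mul(-833, 16) = -13328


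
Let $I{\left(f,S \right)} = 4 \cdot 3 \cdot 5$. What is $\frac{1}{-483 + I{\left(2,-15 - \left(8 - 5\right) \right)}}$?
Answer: $- \frac{1}{423} \approx -0.0023641$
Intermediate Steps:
$I{\left(f,S \right)} = 60$ ($I{\left(f,S \right)} = 12 \cdot 5 = 60$)
$\frac{1}{-483 + I{\left(2,-15 - \left(8 - 5\right) \right)}} = \frac{1}{-483 + 60} = \frac{1}{-423} = - \frac{1}{423}$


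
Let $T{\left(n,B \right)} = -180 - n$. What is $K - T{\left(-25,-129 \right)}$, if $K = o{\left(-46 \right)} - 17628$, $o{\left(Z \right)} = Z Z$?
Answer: $-15357$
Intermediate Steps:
$o{\left(Z \right)} = Z^{2}$
$K = -15512$ ($K = \left(-46\right)^{2} - 17628 = 2116 - 17628 = -15512$)
$K - T{\left(-25,-129 \right)} = -15512 - \left(-180 - -25\right) = -15512 - \left(-180 + 25\right) = -15512 - -155 = -15512 + 155 = -15357$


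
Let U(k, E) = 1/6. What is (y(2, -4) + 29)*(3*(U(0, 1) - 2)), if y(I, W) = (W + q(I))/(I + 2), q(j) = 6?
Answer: -649/4 ≈ -162.25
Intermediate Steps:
U(k, E) = ⅙
y(I, W) = (6 + W)/(2 + I) (y(I, W) = (W + 6)/(I + 2) = (6 + W)/(2 + I))
(y(2, -4) + 29)*(3*(U(0, 1) - 2)) = ((6 - 4)/(2 + 2) + 29)*(3*(⅙ - 2)) = (2/4 + 29)*(3*(-11/6)) = ((¼)*2 + 29)*(-11/2) = (½ + 29)*(-11/2) = (59/2)*(-11/2) = -649/4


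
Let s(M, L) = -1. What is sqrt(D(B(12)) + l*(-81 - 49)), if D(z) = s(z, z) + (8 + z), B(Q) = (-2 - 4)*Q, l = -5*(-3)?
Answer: I*sqrt(2015) ≈ 44.889*I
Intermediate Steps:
l = 15
B(Q) = -6*Q
D(z) = 7 + z (D(z) = -1 + (8 + z) = 7 + z)
sqrt(D(B(12)) + l*(-81 - 49)) = sqrt((7 - 6*12) + 15*(-81 - 49)) = sqrt((7 - 72) + 15*(-130)) = sqrt(-65 - 1950) = sqrt(-2015) = I*sqrt(2015)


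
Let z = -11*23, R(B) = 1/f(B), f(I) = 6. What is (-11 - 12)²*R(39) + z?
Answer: -989/6 ≈ -164.83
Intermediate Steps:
R(B) = ⅙ (R(B) = 1/6 = ⅙)
z = -253
(-11 - 12)²*R(39) + z = (-11 - 12)²*(⅙) - 253 = (-23)²*(⅙) - 253 = 529*(⅙) - 253 = 529/6 - 253 = -989/6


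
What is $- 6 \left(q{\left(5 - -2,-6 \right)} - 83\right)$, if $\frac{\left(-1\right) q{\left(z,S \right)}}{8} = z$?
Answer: $834$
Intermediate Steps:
$q{\left(z,S \right)} = - 8 z$
$- 6 \left(q{\left(5 - -2,-6 \right)} - 83\right) = - 6 \left(- 8 \left(5 - -2\right) - 83\right) = - 6 \left(- 8 \left(5 + 2\right) - 83\right) = - 6 \left(\left(-8\right) 7 - 83\right) = - 6 \left(-56 - 83\right) = \left(-6\right) \left(-139\right) = 834$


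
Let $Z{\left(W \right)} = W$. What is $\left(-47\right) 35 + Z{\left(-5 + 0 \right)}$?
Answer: $-1650$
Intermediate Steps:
$\left(-47\right) 35 + Z{\left(-5 + 0 \right)} = \left(-47\right) 35 + \left(-5 + 0\right) = -1645 - 5 = -1650$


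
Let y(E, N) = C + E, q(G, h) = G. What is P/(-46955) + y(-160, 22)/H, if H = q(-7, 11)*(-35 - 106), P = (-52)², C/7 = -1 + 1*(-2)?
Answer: -11167703/46344585 ≈ -0.24097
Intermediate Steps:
C = -21 (C = 7*(-1 + 1*(-2)) = 7*(-1 - 2) = 7*(-3) = -21)
P = 2704
H = 987 (H = -7*(-35 - 106) = -7*(-141) = 987)
y(E, N) = -21 + E
P/(-46955) + y(-160, 22)/H = 2704/(-46955) + (-21 - 160)/987 = 2704*(-1/46955) - 181*1/987 = -2704/46955 - 181/987 = -11167703/46344585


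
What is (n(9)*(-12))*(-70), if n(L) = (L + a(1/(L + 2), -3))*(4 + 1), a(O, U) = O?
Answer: 420000/11 ≈ 38182.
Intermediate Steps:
n(L) = 5*L + 5/(2 + L) (n(L) = (L + 1/(L + 2))*(4 + 1) = (L + 1/(2 + L))*5 = 5*L + 5/(2 + L))
(n(9)*(-12))*(-70) = ((5*(1 + 9*(2 + 9))/(2 + 9))*(-12))*(-70) = ((5*(1 + 9*11)/11)*(-12))*(-70) = ((5*(1/11)*(1 + 99))*(-12))*(-70) = ((5*(1/11)*100)*(-12))*(-70) = ((500/11)*(-12))*(-70) = -6000/11*(-70) = 420000/11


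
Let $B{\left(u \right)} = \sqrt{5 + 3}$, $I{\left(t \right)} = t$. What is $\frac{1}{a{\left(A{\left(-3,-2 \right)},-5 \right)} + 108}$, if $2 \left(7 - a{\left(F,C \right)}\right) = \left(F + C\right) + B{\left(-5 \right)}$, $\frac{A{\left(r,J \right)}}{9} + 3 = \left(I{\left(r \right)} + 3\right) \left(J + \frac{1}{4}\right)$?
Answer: $\frac{131}{17159} + \frac{\sqrt{2}}{17159} \approx 0.0077169$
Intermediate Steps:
$B{\left(u \right)} = 2 \sqrt{2}$ ($B{\left(u \right)} = \sqrt{8} = 2 \sqrt{2}$)
$A{\left(r,J \right)} = -27 + 9 \left(3 + r\right) \left(\frac{1}{4} + J\right)$ ($A{\left(r,J \right)} = -27 + 9 \left(r + 3\right) \left(J + \frac{1}{4}\right) = -27 + 9 \left(3 + r\right) \left(J + \frac{1}{4}\right) = -27 + 9 \left(3 + r\right) \left(\frac{1}{4} + J\right)$)
$a{\left(F,C \right)} = 7 - \sqrt{2} - \frac{C}{2} - \frac{F}{2}$ ($a{\left(F,C \right)} = 7 - \frac{\left(F + C\right) + 2 \sqrt{2}}{2} = 7 - \frac{\left(C + F\right) + 2 \sqrt{2}}{2} = 7 - \frac{C + F + 2 \sqrt{2}}{2} = 7 - \left(\sqrt{2} + \frac{C}{2} + \frac{F}{2}\right) = 7 - \sqrt{2} - \frac{C}{2} - \frac{F}{2}$)
$\frac{1}{a{\left(A{\left(-3,-2 \right)},-5 \right)} + 108} = \frac{1}{\left(7 - \sqrt{2} - - \frac{5}{2} - \frac{- \frac{81}{4} + 27 \left(-2\right) + \frac{9}{4} \left(-3\right) + 9 \left(-2\right) \left(-3\right)}{2}\right) + 108} = \frac{1}{\left(7 - \sqrt{2} + \frac{5}{2} - \frac{- \frac{81}{4} - 54 - \frac{27}{4} + 54}{2}\right) + 108} = \frac{1}{\left(7 - \sqrt{2} + \frac{5}{2} - - \frac{27}{2}\right) + 108} = \frac{1}{\left(7 - \sqrt{2} + \frac{5}{2} + \frac{27}{2}\right) + 108} = \frac{1}{\left(23 - \sqrt{2}\right) + 108} = \frac{1}{131 - \sqrt{2}}$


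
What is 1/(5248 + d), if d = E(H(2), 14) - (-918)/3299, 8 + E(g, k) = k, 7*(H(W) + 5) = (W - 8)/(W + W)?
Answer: 3299/17333864 ≈ 0.00019032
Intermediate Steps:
H(W) = -5 + (-8 + W)/(14*W) (H(W) = -5 + ((W - 8)/(W + W))/7 = -5 + ((-8 + W)/((2*W)))/7 = -5 + ((-8 + W)*(1/(2*W)))/7 = -5 + ((-8 + W)/(2*W))/7 = -5 + (-8 + W)/(14*W))
E(g, k) = -8 + k
d = 20712/3299 (d = (-8 + 14) - (-918)/3299 = 6 - (-918)/3299 = 6 - 1*(-918/3299) = 6 + 918/3299 = 20712/3299 ≈ 6.2783)
1/(5248 + d) = 1/(5248 + 20712/3299) = 1/(17333864/3299) = 3299/17333864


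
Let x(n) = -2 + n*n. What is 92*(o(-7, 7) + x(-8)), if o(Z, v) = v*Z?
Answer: 1196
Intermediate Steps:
x(n) = -2 + n²
o(Z, v) = Z*v
92*(o(-7, 7) + x(-8)) = 92*(-7*7 + (-2 + (-8)²)) = 92*(-49 + (-2 + 64)) = 92*(-49 + 62) = 92*13 = 1196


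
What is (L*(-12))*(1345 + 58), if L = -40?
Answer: 673440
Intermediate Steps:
(L*(-12))*(1345 + 58) = (-40*(-12))*(1345 + 58) = 480*1403 = 673440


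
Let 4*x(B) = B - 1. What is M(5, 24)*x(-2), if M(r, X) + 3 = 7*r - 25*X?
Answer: 426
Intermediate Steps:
x(B) = -¼ + B/4 (x(B) = (B - 1)/4 = (-1 + B)/4 = -¼ + B/4)
M(r, X) = -3 - 25*X + 7*r (M(r, X) = -3 + (7*r - 25*X) = -3 + (-25*X + 7*r) = -3 - 25*X + 7*r)
M(5, 24)*x(-2) = (-3 - 25*24 + 7*5)*(-¼ + (¼)*(-2)) = (-3 - 600 + 35)*(-¼ - ½) = -568*(-¾) = 426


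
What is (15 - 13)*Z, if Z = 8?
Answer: 16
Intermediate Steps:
(15 - 13)*Z = (15 - 13)*8 = 2*8 = 16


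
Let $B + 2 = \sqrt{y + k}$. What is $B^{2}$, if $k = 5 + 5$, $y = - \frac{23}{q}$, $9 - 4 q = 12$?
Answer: $\frac{\left(6 - \sqrt{366}\right)^{2}}{9} \approx 19.159$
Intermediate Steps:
$q = - \frac{3}{4}$ ($q = \frac{9}{4} - 3 = - \frac{3}{4} \approx -0.75$)
$y = \frac{92}{3}$ ($y = - \frac{23}{- \frac{3}{4}} = \left(-23\right) \left(- \frac{4}{3}\right) = \frac{92}{3} \approx 30.667$)
$k = 10$
$B = -2 + \frac{\sqrt{366}}{3}$ ($B = -2 + \sqrt{\frac{92}{3} + 10} = -2 + \sqrt{\frac{122}{3}} = -2 + \frac{\sqrt{366}}{3} \approx 4.377$)
$B^{2} = \left(-2 + \frac{\sqrt{366}}{3}\right)^{2}$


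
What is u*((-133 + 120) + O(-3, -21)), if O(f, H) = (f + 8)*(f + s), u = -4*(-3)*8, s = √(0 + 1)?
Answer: -2208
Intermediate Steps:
s = 1 (s = √1 = 1)
u = 96 (u = 12*8 = 96)
O(f, H) = (1 + f)*(8 + f) (O(f, H) = (f + 8)*(f + 1) = (8 + f)*(1 + f) = (1 + f)*(8 + f))
u*((-133 + 120) + O(-3, -21)) = 96*((-133 + 120) + (8 + (-3)² + 9*(-3))) = 96*(-13 + (8 + 9 - 27)) = 96*(-13 - 10) = 96*(-23) = -2208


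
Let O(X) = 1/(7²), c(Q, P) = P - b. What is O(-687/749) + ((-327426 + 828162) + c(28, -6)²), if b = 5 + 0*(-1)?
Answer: 24541994/49 ≈ 5.0086e+5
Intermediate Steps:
b = 5 (b = 5 + 0 = 5)
c(Q, P) = -5 + P (c(Q, P) = P - 1*5 = P - 5 = -5 + P)
O(X) = 1/49
O(-687/749) + ((-327426 + 828162) + c(28, -6)²) = 1/49 + ((-327426 + 828162) + (-5 - 6)²) = 1/49 + (500736 + (-11)²) = 1/49 + (500736 + 121) = 1/49 + 500857 = 24541994/49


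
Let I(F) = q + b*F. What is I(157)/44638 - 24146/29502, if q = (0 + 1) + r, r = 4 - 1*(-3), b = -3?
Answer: -49613117/59859558 ≈ -0.82882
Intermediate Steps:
r = 7 (r = 4 + 3 = 7)
q = 8 (q = (0 + 1) + 7 = 1 + 7 = 8)
I(F) = 8 - 3*F
I(157)/44638 - 24146/29502 = (8 - 3*157)/44638 - 24146/29502 = (8 - 471)*(1/44638) - 24146*1/29502 = -463*1/44638 - 12073/14751 = -463/44638 - 12073/14751 = -49613117/59859558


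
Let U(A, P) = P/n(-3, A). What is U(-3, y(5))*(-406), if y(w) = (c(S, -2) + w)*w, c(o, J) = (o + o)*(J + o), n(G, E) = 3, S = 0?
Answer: -10150/3 ≈ -3383.3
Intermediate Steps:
c(o, J) = 2*o*(J + o) (c(o, J) = (2*o)*(J + o) = 2*o*(J + o))
y(w) = w² (y(w) = (2*0*(-2 + 0) + w)*w = (2*0*(-2) + w)*w = (0 + w)*w = w*w = w²)
U(A, P) = P/3
U(-3, y(5))*(-406) = ((⅓)*5²)*(-406) = ((⅓)*25)*(-406) = (25/3)*(-406) = -10150/3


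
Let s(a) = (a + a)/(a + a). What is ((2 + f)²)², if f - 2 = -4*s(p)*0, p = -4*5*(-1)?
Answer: 256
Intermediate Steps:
p = 20 (p = -20*(-1) = 20)
s(a) = 1 (s(a) = (2*a)/((2*a)) = (2*a)*(1/(2*a)) = 1)
f = 2 (f = 2 - 4*1*0 = 2 - 4*0 = 2 + 0 = 2)
((2 + f)²)² = ((2 + 2)²)² = (4²)² = 16² = 256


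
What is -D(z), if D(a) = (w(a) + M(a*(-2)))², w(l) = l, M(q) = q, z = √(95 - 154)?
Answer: 59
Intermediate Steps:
z = I*√59 (z = √(-59) = I*√59 ≈ 7.6811*I)
D(a) = a² (D(a) = (a + a*(-2))² = (a - 2*a)² = (-a)² = a²)
-D(z) = -(I*√59)² = -1*(-59) = 59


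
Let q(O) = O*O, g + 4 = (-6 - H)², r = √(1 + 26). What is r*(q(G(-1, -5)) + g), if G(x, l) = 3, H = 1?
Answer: 162*√3 ≈ 280.59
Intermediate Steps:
r = 3*√3 (r = √27 = 3*√3 ≈ 5.1962)
g = 45 (g = -4 + (-6 - 1*1)² = -4 + (-6 - 1)² = -4 + (-7)² = -4 + 49 = 45)
q(O) = O²
r*(q(G(-1, -5)) + g) = (3*√3)*(3² + 45) = (3*√3)*(9 + 45) = (3*√3)*54 = 162*√3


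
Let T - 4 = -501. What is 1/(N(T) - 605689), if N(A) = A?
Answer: -1/606186 ≈ -1.6497e-6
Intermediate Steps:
T = -497 (T = 4 - 501 = -497)
1/(N(T) - 605689) = 1/(-497 - 605689) = 1/(-606186) = -1/606186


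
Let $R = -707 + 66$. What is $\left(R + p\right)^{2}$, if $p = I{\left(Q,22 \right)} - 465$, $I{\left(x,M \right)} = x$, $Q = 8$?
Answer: $1205604$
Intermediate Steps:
$R = -641$
$p = -457$ ($p = 8 - 465 = -457$)
$\left(R + p\right)^{2} = \left(-641 - 457\right)^{2} = \left(-1098\right)^{2} = 1205604$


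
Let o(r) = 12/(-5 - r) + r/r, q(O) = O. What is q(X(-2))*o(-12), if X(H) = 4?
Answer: 76/7 ≈ 10.857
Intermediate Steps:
o(r) = 1 + 12/(-5 - r) (o(r) = 12/(-5 - r) + 1 = 1 + 12/(-5 - r))
q(X(-2))*o(-12) = 4*((-7 - 12)/(5 - 12)) = 4*(-19/(-7)) = 4*(-⅐*(-19)) = 4*(19/7) = 76/7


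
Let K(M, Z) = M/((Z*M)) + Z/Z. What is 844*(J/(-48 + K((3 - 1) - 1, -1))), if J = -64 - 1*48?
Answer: 5908/3 ≈ 1969.3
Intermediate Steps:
K(M, Z) = 1 + 1/Z (K(M, Z) = M/((M*Z)) + 1 = M*(1/(M*Z)) + 1 = 1/Z + 1 = 1 + 1/Z)
J = -112 (J = -64 - 48 = -112)
844*(J/(-48 + K((3 - 1) - 1, -1))) = 844*(-112/(-48 + (1 - 1)/(-1))) = 844*(-112/(-48 - 1*0)) = 844*(-112/(-48 + 0)) = 844*(-112/(-48)) = 844*(-1/48*(-112)) = 844*(7/3) = 5908/3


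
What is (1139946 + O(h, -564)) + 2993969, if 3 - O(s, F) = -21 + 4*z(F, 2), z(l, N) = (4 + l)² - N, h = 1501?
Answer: 2879547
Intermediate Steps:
O(s, F) = 32 - 4*(4 + F)² (O(s, F) = 3 - (-21 + 4*((4 + F)² - 1*2)) = 3 - (-21 + 4*((4 + F)² - 2)) = 3 - (-21 + 4*(-2 + (4 + F)²)) = 3 - (-21 + (-8 + 4*(4 + F)²)) = 3 - (-29 + 4*(4 + F)²) = 3 + (29 - 4*(4 + F)²) = 32 - 4*(4 + F)²)
(1139946 + O(h, -564)) + 2993969 = (1139946 + (32 - 4*(4 - 564)²)) + 2993969 = (1139946 + (32 - 4*(-560)²)) + 2993969 = (1139946 + (32 - 4*313600)) + 2993969 = (1139946 + (32 - 1254400)) + 2993969 = (1139946 - 1254368) + 2993969 = -114422 + 2993969 = 2879547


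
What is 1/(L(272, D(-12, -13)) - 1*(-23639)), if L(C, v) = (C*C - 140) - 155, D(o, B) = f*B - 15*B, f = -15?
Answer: 1/97328 ≈ 1.0275e-5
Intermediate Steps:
D(o, B) = -30*B (D(o, B) = -15*B - 15*B = -30*B)
L(C, v) = -295 + C**2 (L(C, v) = (C**2 - 140) - 155 = (-140 + C**2) - 155 = -295 + C**2)
1/(L(272, D(-12, -13)) - 1*(-23639)) = 1/((-295 + 272**2) - 1*(-23639)) = 1/((-295 + 73984) + 23639) = 1/(73689 + 23639) = 1/97328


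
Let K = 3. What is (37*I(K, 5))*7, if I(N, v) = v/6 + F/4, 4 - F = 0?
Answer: 2849/6 ≈ 474.83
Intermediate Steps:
F = 4 (F = 4 - 1*0 = 4 + 0 = 4)
I(N, v) = 1 + v/6 (I(N, v) = v/6 + 4/4 = v*(⅙) + 4*(¼) = v/6 + 1 = 1 + v/6)
(37*I(K, 5))*7 = (37*(1 + (⅙)*5))*7 = (37*(1 + ⅚))*7 = (37*(11/6))*7 = (407/6)*7 = 2849/6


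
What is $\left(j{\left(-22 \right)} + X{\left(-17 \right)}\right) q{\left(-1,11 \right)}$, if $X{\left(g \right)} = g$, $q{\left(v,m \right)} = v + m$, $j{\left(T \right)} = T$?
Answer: $-390$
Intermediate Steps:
$q{\left(v,m \right)} = m + v$
$\left(j{\left(-22 \right)} + X{\left(-17 \right)}\right) q{\left(-1,11 \right)} = \left(-22 - 17\right) \left(11 - 1\right) = \left(-39\right) 10 = -390$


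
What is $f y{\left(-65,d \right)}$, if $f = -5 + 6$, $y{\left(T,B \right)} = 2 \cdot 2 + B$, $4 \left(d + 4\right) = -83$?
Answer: $- \frac{83}{4} \approx -20.75$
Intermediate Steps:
$d = - \frac{99}{4}$ ($d = -4 + \frac{1}{4} \left(-83\right) = -4 - \frac{83}{4} = - \frac{99}{4} \approx -24.75$)
$y{\left(T,B \right)} = 4 + B$
$f = 1$
$f y{\left(-65,d \right)} = 1 \left(4 - \frac{99}{4}\right) = 1 \left(- \frac{83}{4}\right) = - \frac{83}{4}$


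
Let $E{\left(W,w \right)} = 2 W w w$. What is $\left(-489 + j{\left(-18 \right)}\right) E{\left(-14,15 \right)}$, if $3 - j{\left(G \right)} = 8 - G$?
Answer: $3225600$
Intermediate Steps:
$E{\left(W,w \right)} = 2 W w^{2}$ ($E{\left(W,w \right)} = 2 W w w = 2 W w^{2}$)
$j{\left(G \right)} = -5 + G$ ($j{\left(G \right)} = 3 - \left(8 - G\right) = 3 + \left(-8 + G\right) = -5 + G$)
$\left(-489 + j{\left(-18 \right)}\right) E{\left(-14,15 \right)} = \left(-489 - 23\right) 2 \left(-14\right) 15^{2} = \left(-489 - 23\right) 2 \left(-14\right) 225 = \left(-512\right) \left(-6300\right) = 3225600$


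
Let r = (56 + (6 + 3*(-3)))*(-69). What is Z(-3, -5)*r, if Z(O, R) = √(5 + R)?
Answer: 0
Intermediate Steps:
r = -3657 (r = (56 + (6 - 9))*(-69) = (56 - 3)*(-69) = 53*(-69) = -3657)
Z(-3, -5)*r = √(5 - 5)*(-3657) = √0*(-3657) = 0*(-3657) = 0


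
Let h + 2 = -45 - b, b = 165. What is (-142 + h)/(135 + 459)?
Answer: -59/99 ≈ -0.59596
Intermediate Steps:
h = -212 (h = -2 + (-45 - 1*165) = -2 + (-45 - 165) = -2 - 210 = -212)
(-142 + h)/(135 + 459) = (-142 - 212)/(135 + 459) = -354/594 = -354*1/594 = -59/99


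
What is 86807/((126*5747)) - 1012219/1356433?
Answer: -6760683157/10793659086 ≈ -0.62636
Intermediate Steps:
86807/((126*5747)) - 1012219/1356433 = 86807/724122 - 1012219*1/1356433 = 86807*(1/724122) - 77863/104341 = 12401/103446 - 77863/104341 = -6760683157/10793659086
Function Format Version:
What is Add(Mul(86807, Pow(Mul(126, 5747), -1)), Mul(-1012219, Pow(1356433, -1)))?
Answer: Rational(-6760683157, 10793659086) ≈ -0.62636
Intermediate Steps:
Add(Mul(86807, Pow(Mul(126, 5747), -1)), Mul(-1012219, Pow(1356433, -1))) = Add(Mul(86807, Pow(724122, -1)), Mul(-1012219, Rational(1, 1356433))) = Add(Mul(86807, Rational(1, 724122)), Rational(-77863, 104341)) = Add(Rational(12401, 103446), Rational(-77863, 104341)) = Rational(-6760683157, 10793659086)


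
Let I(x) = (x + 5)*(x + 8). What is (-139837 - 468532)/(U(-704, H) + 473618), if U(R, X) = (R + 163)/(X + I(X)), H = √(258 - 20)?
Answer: -8827197321529850/6871941545924417 + 4607786806*√238/6871941545924417 ≈ -1.2845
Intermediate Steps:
I(x) = (5 + x)*(8 + x)
H = √238 ≈ 15.427
U(R, X) = (163 + R)/(40 + X² + 14*X) (U(R, X) = (R + 163)/(X + (40 + X² + 13*X)) = (163 + R)/(40 + X² + 14*X))
(-139837 - 468532)/(U(-704, H) + 473618) = (-139837 - 468532)/((163 - 704)/(40 + (√238)² + 14*√238) + 473618) = -608369/(-541/(40 + 238 + 14*√238) + 473618) = -608369/(-541/(278 + 14*√238) + 473618) = -608369/(473618 - 541/(278 + 14*√238))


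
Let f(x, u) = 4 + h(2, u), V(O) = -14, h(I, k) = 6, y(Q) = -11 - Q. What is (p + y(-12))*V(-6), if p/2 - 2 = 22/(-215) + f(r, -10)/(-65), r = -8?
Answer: -175602/2795 ≈ -62.827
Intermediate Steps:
f(x, u) = 10 (f(x, u) = 4 + 6 = 10)
p = 9748/2795 (p = 4 + 2*(22/(-215) + 10/(-65)) = 4 + 2*(22*(-1/215) + 10*(-1/65)) = 4 + 2*(-22/215 - 2/13) = 4 + 2*(-716/2795) = 4 - 1432/2795 = 9748/2795 ≈ 3.4877)
(p + y(-12))*V(-6) = (9748/2795 + (-11 - 1*(-12)))*(-14) = (9748/2795 + (-11 + 12))*(-14) = (9748/2795 + 1)*(-14) = (12543/2795)*(-14) = -175602/2795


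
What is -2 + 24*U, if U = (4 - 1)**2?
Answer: 214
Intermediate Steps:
U = 9 (U = 3**2 = 9)
-2 + 24*U = -2 + 24*9 = -2 + 216 = 214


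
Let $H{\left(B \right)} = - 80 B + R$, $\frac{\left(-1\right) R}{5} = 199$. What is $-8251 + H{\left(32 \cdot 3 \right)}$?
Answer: $-16926$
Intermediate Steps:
$R = -995$ ($R = \left(-5\right) 199 = -995$)
$H{\left(B \right)} = -995 - 80 B$ ($H{\left(B \right)} = - 80 B - 995 = -995 - 80 B$)
$-8251 + H{\left(32 \cdot 3 \right)} = -8251 - \left(995 + 80 \cdot 32 \cdot 3\right) = -8251 - 8675 = -16926$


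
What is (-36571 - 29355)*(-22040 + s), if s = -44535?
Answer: 4389023450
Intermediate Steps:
(-36571 - 29355)*(-22040 + s) = (-36571 - 29355)*(-22040 - 44535) = -65926*(-66575) = 4389023450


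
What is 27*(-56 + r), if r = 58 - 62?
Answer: -1620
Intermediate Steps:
r = -4
27*(-56 + r) = 27*(-56 - 4) = 27*(-60) = -1620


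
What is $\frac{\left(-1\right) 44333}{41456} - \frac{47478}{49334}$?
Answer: $- \frac{2077686095}{1022595152} \approx -2.0318$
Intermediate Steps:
$\frac{\left(-1\right) 44333}{41456} - \frac{47478}{49334} = \left(-44333\right) \frac{1}{41456} - \frac{23739}{24667} = - \frac{44333}{41456} - \frac{23739}{24667} = - \frac{2077686095}{1022595152}$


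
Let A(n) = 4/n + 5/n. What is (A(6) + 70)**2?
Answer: 20449/4 ≈ 5112.3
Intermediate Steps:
A(n) = 9/n
(A(6) + 70)**2 = (9/6 + 70)**2 = (9*(1/6) + 70)**2 = (3/2 + 70)**2 = (143/2)**2 = 20449/4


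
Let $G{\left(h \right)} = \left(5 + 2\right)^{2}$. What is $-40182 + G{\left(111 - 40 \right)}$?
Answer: $-40133$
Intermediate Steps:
$G{\left(h \right)} = 49$ ($G{\left(h \right)} = 7^{2} = 49$)
$-40182 + G{\left(111 - 40 \right)} = -40182 + 49 = -40133$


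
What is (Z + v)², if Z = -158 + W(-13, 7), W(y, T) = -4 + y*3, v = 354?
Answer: 23409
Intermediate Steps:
W(y, T) = -4 + 3*y
Z = -201 (Z = -158 + (-4 + 3*(-13)) = -158 + (-4 - 39) = -158 - 43 = -201)
(Z + v)² = (-201 + 354)² = 153² = 23409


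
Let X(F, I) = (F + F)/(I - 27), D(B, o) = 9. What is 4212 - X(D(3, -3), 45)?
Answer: 4211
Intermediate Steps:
X(F, I) = 2*F/(-27 + I) (X(F, I) = (2*F)/(-27 + I) = 2*F/(-27 + I))
4212 - X(D(3, -3), 45) = 4212 - 2*9/(-27 + 45) = 4212 - 2*9/18 = 4212 - 1*1 = 4212 - 1 = 4211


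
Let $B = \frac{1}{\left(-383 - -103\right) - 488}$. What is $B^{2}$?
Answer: $\frac{1}{589824} \approx 1.6954 \cdot 10^{-6}$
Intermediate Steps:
$B = - \frac{1}{768}$ ($B = \frac{1}{\left(-383 + 103\right) - 488} = \frac{1}{-280 - 488} = \frac{1}{-768} = - \frac{1}{768} \approx -0.0013021$)
$B^{2} = \left(- \frac{1}{768}\right)^{2} = \frac{1}{589824}$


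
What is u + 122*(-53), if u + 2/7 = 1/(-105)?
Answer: -678961/105 ≈ -6466.3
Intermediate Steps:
u = -31/105 (u = -2/7 + 1/(-105) = -2/7 - 1/105 = -31/105 ≈ -0.29524)
u + 122*(-53) = -31/105 + 122*(-53) = -31/105 - 6466 = -678961/105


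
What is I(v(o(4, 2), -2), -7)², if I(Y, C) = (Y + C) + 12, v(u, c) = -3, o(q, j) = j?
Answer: 4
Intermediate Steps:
I(Y, C) = 12 + C + Y (I(Y, C) = (C + Y) + 12 = 12 + C + Y)
I(v(o(4, 2), -2), -7)² = (12 - 7 - 3)² = 2² = 4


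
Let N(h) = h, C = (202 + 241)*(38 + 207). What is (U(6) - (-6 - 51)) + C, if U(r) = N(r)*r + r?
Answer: 108634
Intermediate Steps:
C = 108535 (C = 443*245 = 108535)
U(r) = r + r**2 (U(r) = r*r + r = r**2 + r = r + r**2)
(U(6) - (-6 - 51)) + C = (6*(1 + 6) - (-6 - 51)) + 108535 = (6*7 - 1*(-57)) + 108535 = (42 + 57) + 108535 = 99 + 108535 = 108634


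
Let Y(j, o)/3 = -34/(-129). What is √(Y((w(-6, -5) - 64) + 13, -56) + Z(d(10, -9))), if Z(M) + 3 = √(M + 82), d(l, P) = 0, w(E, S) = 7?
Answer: √(-4085 + 1849*√82)/43 ≈ 2.6165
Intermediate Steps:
Y(j, o) = 34/43 (Y(j, o) = 3*(-34/(-129)) = 3*(-34*(-1/129)) = 3*(34/129) = 34/43)
Z(M) = -3 + √(82 + M) (Z(M) = -3 + √(M + 82) = -3 + √(82 + M))
√(Y((w(-6, -5) - 64) + 13, -56) + Z(d(10, -9))) = √(34/43 + (-3 + √(82 + 0))) = √(34/43 + (-3 + √82)) = √(-95/43 + √82)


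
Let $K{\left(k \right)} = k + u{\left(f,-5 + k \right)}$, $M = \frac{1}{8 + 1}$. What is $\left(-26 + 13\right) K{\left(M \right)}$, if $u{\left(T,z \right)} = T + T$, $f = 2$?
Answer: $- \frac{481}{9} \approx -53.444$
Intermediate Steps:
$M = \frac{1}{9} \approx 0.11111$
$u{\left(T,z \right)} = 2 T$
$K{\left(k \right)} = 4 + k$ ($K{\left(k \right)} = k + 2 \cdot 2 = k + 4 = 4 + k$)
$\left(-26 + 13\right) K{\left(M \right)} = \left(-26 + 13\right) \left(4 + \frac{1}{9}\right) = \left(-13\right) \frac{37}{9} = - \frac{481}{9}$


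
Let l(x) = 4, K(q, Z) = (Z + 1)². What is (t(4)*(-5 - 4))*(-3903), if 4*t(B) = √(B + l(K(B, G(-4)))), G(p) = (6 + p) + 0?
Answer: 35127*√2/2 ≈ 24839.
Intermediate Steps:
G(p) = 6 + p
K(q, Z) = (1 + Z)²
t(B) = √(4 + B)/4 (t(B) = √(B + 4)/4 = √(4 + B)/4)
(t(4)*(-5 - 4))*(-3903) = ((√(4 + 4)/4)*(-5 - 4))*(-3903) = ((√8/4)*(-9))*(-3903) = (((2*√2)/4)*(-9))*(-3903) = ((√2/2)*(-9))*(-3903) = -9*√2/2*(-3903) = 35127*√2/2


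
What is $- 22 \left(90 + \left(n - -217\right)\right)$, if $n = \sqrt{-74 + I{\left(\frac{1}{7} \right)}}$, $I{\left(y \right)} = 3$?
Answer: $-6754 - 22 i \sqrt{71} \approx -6754.0 - 185.38 i$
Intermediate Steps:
$n = i \sqrt{71}$ ($n = \sqrt{-74 + 3} = \sqrt{-71} = i \sqrt{71} \approx 8.4261 i$)
$- 22 \left(90 + \left(n - -217\right)\right) = - 22 \left(90 + \left(i \sqrt{71} - -217\right)\right) = - 22 \left(90 + \left(i \sqrt{71} + 217\right)\right) = - 22 \left(90 + \left(217 + i \sqrt{71}\right)\right) = - 22 \left(307 + i \sqrt{71}\right) = -6754 - 22 i \sqrt{71}$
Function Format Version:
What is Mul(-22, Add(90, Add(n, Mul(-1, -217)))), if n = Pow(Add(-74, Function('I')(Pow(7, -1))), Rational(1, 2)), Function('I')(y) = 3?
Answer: Add(-6754, Mul(-22, I, Pow(71, Rational(1, 2)))) ≈ Add(-6754.0, Mul(-185.38, I))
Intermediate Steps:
n = Mul(I, Pow(71, Rational(1, 2))) (n = Pow(Add(-74, 3), Rational(1, 2)) = Pow(-71, Rational(1, 2)) = Mul(I, Pow(71, Rational(1, 2))) ≈ Mul(8.4261, I))
Mul(-22, Add(90, Add(n, Mul(-1, -217)))) = Mul(-22, Add(90, Add(Mul(I, Pow(71, Rational(1, 2))), Mul(-1, -217)))) = Mul(-22, Add(90, Add(Mul(I, Pow(71, Rational(1, 2))), 217))) = Mul(-22, Add(90, Add(217, Mul(I, Pow(71, Rational(1, 2)))))) = Mul(-22, Add(307, Mul(I, Pow(71, Rational(1, 2))))) = Add(-6754, Mul(-22, I, Pow(71, Rational(1, 2))))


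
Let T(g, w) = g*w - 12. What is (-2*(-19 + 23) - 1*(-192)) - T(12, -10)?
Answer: 316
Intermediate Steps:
T(g, w) = -12 + g*w
(-2*(-19 + 23) - 1*(-192)) - T(12, -10) = (-2*(-19 + 23) - 1*(-192)) - (-12 + 12*(-10)) = (-2*4 + 192) - (-12 - 120) = (-8 + 192) - 1*(-132) = 184 + 132 = 316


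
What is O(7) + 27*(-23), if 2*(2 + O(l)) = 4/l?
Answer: -4359/7 ≈ -622.71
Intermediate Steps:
O(l) = -2 + 2/l (O(l) = -2 + (4/l)/2 = -2 + 2/l)
O(7) + 27*(-23) = (-2 + 2/7) + 27*(-23) = (-2 + 2*(⅐)) - 621 = (-2 + 2/7) - 621 = -12/7 - 621 = -4359/7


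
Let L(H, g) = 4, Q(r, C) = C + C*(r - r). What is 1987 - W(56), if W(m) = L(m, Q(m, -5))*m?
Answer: 1763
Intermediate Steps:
Q(r, C) = C (Q(r, C) = C + C*0 = C + 0 = C)
W(m) = 4*m
1987 - W(56) = 1987 - 4*56 = 1987 - 1*224 = 1987 - 224 = 1763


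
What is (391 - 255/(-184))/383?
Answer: 72199/70472 ≈ 1.0245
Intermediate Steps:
(391 - 255/(-184))/383 = (391 - 255*(-1/184))/383 = (391 + 255/184)/383 = (1/383)*(72199/184) = 72199/70472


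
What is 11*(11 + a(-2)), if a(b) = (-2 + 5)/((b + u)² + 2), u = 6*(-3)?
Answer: 16225/134 ≈ 121.08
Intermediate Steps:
u = -18
a(b) = 3/(2 + (-18 + b)²) (a(b) = (-2 + 5)/((b - 18)² + 2) = 3/((-18 + b)² + 2) = 3/(2 + (-18 + b)²))
11*(11 + a(-2)) = 11*(11 + 3/(2 + (-18 - 2)²)) = 11*(11 + 3/(2 + (-20)²)) = 11*(11 + 3/(2 + 400)) = 11*(11 + 3/402) = 11*(11 + 3*(1/402)) = 11*(11 + 1/134) = 11*(1475/134) = 16225/134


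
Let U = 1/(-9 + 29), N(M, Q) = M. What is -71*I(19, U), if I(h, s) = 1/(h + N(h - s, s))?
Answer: -1420/759 ≈ -1.8709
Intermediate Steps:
U = 1/20 ≈ 0.050000
I(h, s) = 1/(-s + 2*h) (I(h, s) = 1/(h + (h - s)) = 1/(-s + 2*h))
-71*I(19, U) = -71/(-1*1/20 + 2*19) = -71/(-1/20 + 38) = -71/759/20 = -71*20/759 = -1420/759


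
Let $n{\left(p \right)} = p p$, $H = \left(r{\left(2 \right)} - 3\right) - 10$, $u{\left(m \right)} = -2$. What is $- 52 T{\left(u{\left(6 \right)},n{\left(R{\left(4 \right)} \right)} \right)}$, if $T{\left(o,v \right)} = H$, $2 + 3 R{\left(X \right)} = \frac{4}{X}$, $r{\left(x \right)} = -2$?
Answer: $780$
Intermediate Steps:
$R{\left(X \right)} = - \frac{2}{3} + \frac{4}{3 X}$ ($R{\left(X \right)} = - \frac{2}{3} + \frac{4 \frac{1}{X}}{3} = - \frac{2}{3} + \frac{4}{3 X}$)
$H = -15$ ($H = \left(-2 - 3\right) - 10 = -5 - 10 = -15$)
$n{\left(p \right)} = p^{2}$
$T{\left(o,v \right)} = -15$
$- 52 T{\left(u{\left(6 \right)},n{\left(R{\left(4 \right)} \right)} \right)} = \left(-52\right) \left(-15\right) = 780$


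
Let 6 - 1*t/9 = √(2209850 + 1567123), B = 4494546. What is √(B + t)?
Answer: 3*√(499400 - √3776973) ≈ 2115.9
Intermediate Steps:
t = 54 - 9*√3776973 (t = 54 - 9*√(2209850 + 1567123) = 54 - 9*√3776973 ≈ -17437.)
√(B + t) = √(4494546 + (54 - 9*√3776973)) = √(4494600 - 9*√3776973)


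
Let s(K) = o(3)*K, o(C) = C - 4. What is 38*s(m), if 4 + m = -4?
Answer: 304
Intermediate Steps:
m = -8 (m = -4 - 4 = -8)
o(C) = -4 + C
s(K) = -K (s(K) = (-4 + 3)*K = -K)
38*s(m) = 38*(-1*(-8)) = 38*8 = 304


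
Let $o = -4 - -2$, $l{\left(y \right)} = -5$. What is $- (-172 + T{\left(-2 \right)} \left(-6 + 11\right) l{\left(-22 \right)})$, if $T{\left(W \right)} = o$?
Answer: $122$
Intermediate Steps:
$o = -2$ ($o = -4 + 2 = -2$)
$T{\left(W \right)} = -2$
$- (-172 + T{\left(-2 \right)} \left(-6 + 11\right) l{\left(-22 \right)}) = - (-172 + - 2 \left(-6 + 11\right) \left(-5\right)) = - (-172 + \left(-2\right) 5 \left(-5\right)) = - (-172 - -50) = - (-172 + 50) = \left(-1\right) \left(-122\right) = 122$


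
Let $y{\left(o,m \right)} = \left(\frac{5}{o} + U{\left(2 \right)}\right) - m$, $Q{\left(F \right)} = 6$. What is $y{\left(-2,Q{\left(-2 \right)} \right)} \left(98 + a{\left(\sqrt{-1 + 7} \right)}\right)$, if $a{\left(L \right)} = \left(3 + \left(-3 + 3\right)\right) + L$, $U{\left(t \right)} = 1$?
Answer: $- \frac{1515}{2} - \frac{15 \sqrt{6}}{2} \approx -775.87$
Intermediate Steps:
$y{\left(o,m \right)} = 1 - m + \frac{5}{o}$ ($y{\left(o,m \right)} = \left(\frac{5}{o} + 1\right) - m = \left(1 + \frac{5}{o}\right) - m = 1 - m + \frac{5}{o}$)
$a{\left(L \right)} = 3 + L$ ($a{\left(L \right)} = \left(3 + 0\right) + L = 3 + L$)
$y{\left(-2,Q{\left(-2 \right)} \right)} \left(98 + a{\left(\sqrt{-1 + 7} \right)}\right) = \left(1 - 6 + \frac{5}{-2}\right) \left(98 + \left(3 + \sqrt{-1 + 7}\right)\right) = \left(1 - 6 + 5 \left(- \frac{1}{2}\right)\right) \left(98 + \left(3 + \sqrt{6}\right)\right) = \left(1 - 6 - \frac{5}{2}\right) \left(101 + \sqrt{6}\right) = - \frac{15 \left(101 + \sqrt{6}\right)}{2} = - \frac{1515}{2} - \frac{15 \sqrt{6}}{2}$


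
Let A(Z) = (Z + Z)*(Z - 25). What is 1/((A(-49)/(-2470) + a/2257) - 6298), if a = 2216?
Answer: -2787395/17560460832 ≈ -0.00015873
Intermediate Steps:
A(Z) = 2*Z*(-25 + Z) (A(Z) = (2*Z)*(-25 + Z) = 2*Z*(-25 + Z))
1/((A(-49)/(-2470) + a/2257) - 6298) = 1/(((2*(-49)*(-25 - 49))/(-2470) + 2216/2257) - 6298) = 1/(((2*(-49)*(-74))*(-1/2470) + 2216*(1/2257)) - 6298) = 1/((7252*(-1/2470) + 2216/2257) - 6298) = 1/((-3626/1235 + 2216/2257) - 6298) = 1/(-5447122/2787395 - 6298) = 1/(-17560460832/2787395) = -2787395/17560460832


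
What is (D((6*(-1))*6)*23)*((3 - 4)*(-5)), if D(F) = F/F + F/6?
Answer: -575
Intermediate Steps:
D(F) = 1 + F/6 (D(F) = 1 + F*(1/6) = 1 + F/6)
(D((6*(-1))*6)*23)*((3 - 4)*(-5)) = ((1 + ((6*(-1))*6)/6)*23)*((3 - 4)*(-5)) = ((1 + (-6*6)/6)*23)*(-1*(-5)) = ((1 + (1/6)*(-36))*23)*5 = ((1 - 6)*23)*5 = -5*23*5 = -115*5 = -575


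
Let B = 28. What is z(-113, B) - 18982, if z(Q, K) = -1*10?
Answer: -18992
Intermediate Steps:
z(Q, K) = -10
z(-113, B) - 18982 = -10 - 18982 = -18992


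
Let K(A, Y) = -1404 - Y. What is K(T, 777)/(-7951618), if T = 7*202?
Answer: 2181/7951618 ≈ 0.00027428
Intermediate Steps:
T = 1414
K(T, 777)/(-7951618) = (-1404 - 1*777)/(-7951618) = (-1404 - 777)*(-1/7951618) = -2181*(-1/7951618) = 2181/7951618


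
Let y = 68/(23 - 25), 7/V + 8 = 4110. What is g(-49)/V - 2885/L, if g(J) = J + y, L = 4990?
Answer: -48541301/998 ≈ -48639.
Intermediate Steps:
V = 1/586 (V = 7/(-8 + 4110) = 7/4102 = 7*(1/4102) = 1/586 ≈ 0.0017065)
y = -34 (y = 68/(-2) = 68*(-½) = -34)
g(J) = -34 + J (g(J) = J - 34 = -34 + J)
g(-49)/V - 2885/L = (-34 - 49)/(1/586) - 2885/4990 = -83*586 - 2885*1/4990 = -48638 - 577/998 = -48541301/998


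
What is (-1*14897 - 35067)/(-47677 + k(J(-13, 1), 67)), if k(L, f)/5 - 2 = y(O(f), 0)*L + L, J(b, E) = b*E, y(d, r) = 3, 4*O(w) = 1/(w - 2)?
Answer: 49964/47927 ≈ 1.0425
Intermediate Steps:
O(w) = 1/(4*(-2 + w)) (O(w) = 1/(4*(w - 2)) = 1/(4*(-2 + w)))
J(b, E) = E*b
k(L, f) = 10 + 20*L (k(L, f) = 10 + 5*(3*L + L) = 10 + 5*(4*L) = 10 + 20*L)
(-1*14897 - 35067)/(-47677 + k(J(-13, 1), 67)) = (-1*14897 - 35067)/(-47677 + (10 + 20*(1*(-13)))) = (-14897 - 35067)/(-47677 + (10 + 20*(-13))) = -49964/(-47677 + (10 - 260)) = -49964/(-47677 - 250) = -49964/(-47927) = -49964*(-1/47927) = 49964/47927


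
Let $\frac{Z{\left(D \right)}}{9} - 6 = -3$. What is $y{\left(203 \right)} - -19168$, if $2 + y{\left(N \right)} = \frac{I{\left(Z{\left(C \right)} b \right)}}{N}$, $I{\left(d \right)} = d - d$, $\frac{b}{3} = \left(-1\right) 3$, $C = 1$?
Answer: $19166$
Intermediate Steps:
$Z{\left(D \right)} = 27$ ($Z{\left(D \right)} = 54 + 9 \left(-3\right) = 54 - 27 = 27$)
$b = -9$ ($b = 3 \left(\left(-1\right) 3\right) = 3 \left(-3\right) = -9$)
$I{\left(d \right)} = 0$
$y{\left(N \right)} = -2$ ($y{\left(N \right)} = -2 + \frac{0}{N} = -2 + 0 = -2$)
$y{\left(203 \right)} - -19168 = -2 - -19168 = -2 + 19168 = 19166$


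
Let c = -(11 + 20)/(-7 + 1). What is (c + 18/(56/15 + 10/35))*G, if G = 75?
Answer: 305275/422 ≈ 723.40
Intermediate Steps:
c = 31/6 (c = -31/(-6) = -31*(-1)/6 = -1*(-31/6) = 31/6 ≈ 5.1667)
(c + 18/(56/15 + 10/35))*G = (31/6 + 18/(56/15 + 10/35))*75 = (31/6 + 18/(56*(1/15) + 10*(1/35)))*75 = (31/6 + 18/(56/15 + 2/7))*75 = (31/6 + 18/(422/105))*75 = (31/6 + 18*(105/422))*75 = (31/6 + 945/211)*75 = (12211/1266)*75 = 305275/422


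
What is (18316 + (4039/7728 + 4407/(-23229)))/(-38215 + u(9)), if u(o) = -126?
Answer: -17396999543/36416588528 ≈ -0.47772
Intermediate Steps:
(18316 + (4039/7728 + 4407/(-23229)))/(-38215 + u(9)) = (18316 + (4039/7728 + 4407/(-23229)))/(-38215 - 126) = (18316 + (4039*(1/7728) + 4407*(-1/23229)))/(-38341) = (18316 + (577/1104 - 1469/7743))*(-1/38341) = (18316 + 316215/949808)*(-1/38341) = (17396999543/949808)*(-1/38341) = -17396999543/36416588528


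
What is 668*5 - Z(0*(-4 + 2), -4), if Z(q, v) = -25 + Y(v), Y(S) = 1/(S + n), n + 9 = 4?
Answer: 30286/9 ≈ 3365.1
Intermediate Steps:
n = -5 (n = -9 + 4 = -5)
Y(S) = 1/(-5 + S) (Y(S) = 1/(S - 5) = 1/(-5 + S))
Z(q, v) = -25 + 1/(-5 + v)
668*5 - Z(0*(-4 + 2), -4) = 668*5 - (126 - 25*(-4))/(-5 - 4) = 3340 - (126 + 100)/(-9) = 3340 - (-1)*226/9 = 3340 - 1*(-226/9) = 3340 + 226/9 = 30286/9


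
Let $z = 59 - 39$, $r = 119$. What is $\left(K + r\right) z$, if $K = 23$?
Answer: $2840$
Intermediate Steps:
$z = 20$ ($z = 59 - 39 = 20$)
$\left(K + r\right) z = \left(23 + 119\right) 20 = 142 \cdot 20 = 2840$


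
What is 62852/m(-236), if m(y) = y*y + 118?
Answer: 31426/27907 ≈ 1.1261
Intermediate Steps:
m(y) = 118 + y**2 (m(y) = y**2 + 118 = 118 + y**2)
62852/m(-236) = 62852/(118 + (-236)**2) = 62852/(118 + 55696) = 62852/55814 = 62852*(1/55814) = 31426/27907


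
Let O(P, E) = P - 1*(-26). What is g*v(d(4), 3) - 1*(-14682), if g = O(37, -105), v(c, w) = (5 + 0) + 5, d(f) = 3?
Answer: 15312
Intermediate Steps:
v(c, w) = 10 (v(c, w) = 5 + 5 = 10)
O(P, E) = 26 + P (O(P, E) = P + 26 = 26 + P)
g = 63 (g = 26 + 37 = 63)
g*v(d(4), 3) - 1*(-14682) = 63*10 - 1*(-14682) = 630 + 14682 = 15312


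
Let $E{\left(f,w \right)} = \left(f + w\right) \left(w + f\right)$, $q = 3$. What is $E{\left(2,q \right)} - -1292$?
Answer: $1317$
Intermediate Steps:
$E{\left(f,w \right)} = \left(f + w\right)^{2}$ ($E{\left(f,w \right)} = \left(f + w\right) \left(f + w\right) = \left(f + w\right)^{2}$)
$E{\left(2,q \right)} - -1292 = \left(2 + 3\right)^{2} - -1292 = 5^{2} + 1292 = 25 + 1292 = 1317$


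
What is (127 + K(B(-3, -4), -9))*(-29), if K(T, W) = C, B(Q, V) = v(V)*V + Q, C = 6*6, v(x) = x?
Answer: -4727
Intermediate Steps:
C = 36
B(Q, V) = Q + V² (B(Q, V) = V*V + Q = V² + Q = Q + V²)
K(T, W) = 36
(127 + K(B(-3, -4), -9))*(-29) = (127 + 36)*(-29) = 163*(-29) = -4727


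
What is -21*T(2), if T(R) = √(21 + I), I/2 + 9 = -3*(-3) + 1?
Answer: -21*√23 ≈ -100.71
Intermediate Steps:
I = 2 (I = -18 + 2*(-3*(-3) + 1) = -18 + 2*(9 + 1) = -18 + 2*10 = -18 + 20 = 2)
T(R) = √23 (T(R) = √(21 + 2) = √23)
-21*T(2) = -21*√23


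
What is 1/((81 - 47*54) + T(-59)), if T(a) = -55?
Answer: -1/2512 ≈ -0.00039809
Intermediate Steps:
1/((81 - 47*54) + T(-59)) = 1/((81 - 47*54) - 55) = 1/((81 - 2538) - 55) = 1/(-2457 - 55) = 1/(-2512) = -1/2512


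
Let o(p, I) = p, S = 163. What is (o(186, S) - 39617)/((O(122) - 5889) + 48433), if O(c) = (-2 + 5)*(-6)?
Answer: -39431/42526 ≈ -0.92722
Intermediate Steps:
O(c) = -18 (O(c) = 3*(-6) = -18)
(o(186, S) - 39617)/((O(122) - 5889) + 48433) = (186 - 39617)/((-18 - 5889) + 48433) = -39431/(-5907 + 48433) = -39431/42526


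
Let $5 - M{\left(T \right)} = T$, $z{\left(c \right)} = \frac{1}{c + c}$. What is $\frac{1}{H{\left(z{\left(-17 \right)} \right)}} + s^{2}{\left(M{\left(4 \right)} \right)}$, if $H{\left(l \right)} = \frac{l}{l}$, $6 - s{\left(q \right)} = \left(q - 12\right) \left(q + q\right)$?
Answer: $785$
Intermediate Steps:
$z{\left(c \right)} = \frac{1}{2 c}$
$M{\left(T \right)} = 5 - T$
$s{\left(q \right)} = 6 - 2 q \left(-12 + q\right)$ ($s{\left(q \right)} = 6 - \left(q - 12\right) \left(q + q\right) = 6 - \left(-12 + q\right) 2 q = 6 - 2 q \left(-12 + q\right)$)
$H{\left(l \right)} = 1$
$\frac{1}{H{\left(z{\left(-17 \right)} \right)}} + s^{2}{\left(M{\left(4 \right)} \right)} = 1^{-1} + \left(6 - 2 \left(5 - 4\right)^{2} + 24 \left(5 - 4\right)\right)^{2} = 1 + \left(6 - 2 \left(5 - 4\right)^{2} + 24 \left(5 - 4\right)\right)^{2} = 1 + \left(6 - 2 \cdot 1^{2} + 24 \cdot 1\right)^{2} = 1 + \left(6 - 2 + 24\right)^{2} = 1 + 28^{2} = 1 + 784 = 785$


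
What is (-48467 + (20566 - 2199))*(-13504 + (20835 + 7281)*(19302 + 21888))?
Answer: -34858344533600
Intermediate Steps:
(-48467 + (20566 - 2199))*(-13504 + (20835 + 7281)*(19302 + 21888)) = (-48467 + 18367)*(-13504 + 28116*41190) = -30100*(-13504 + 1158098040) = -30100*1158084536 = -34858344533600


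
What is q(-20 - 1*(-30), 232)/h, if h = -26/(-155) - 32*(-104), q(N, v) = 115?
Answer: 17825/515866 ≈ 0.034554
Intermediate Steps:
h = 515866/155 (h = -26*(-1/155) + 3328 = 26/155 + 3328 = 515866/155 ≈ 3328.2)
q(-20 - 1*(-30), 232)/h = 115/(515866/155) = 115*(155/515866) = 17825/515866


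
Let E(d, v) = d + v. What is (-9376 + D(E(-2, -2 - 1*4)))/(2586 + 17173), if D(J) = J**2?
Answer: -9312/19759 ≈ -0.47128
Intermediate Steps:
(-9376 + D(E(-2, -2 - 1*4)))/(2586 + 17173) = (-9376 + (-2 + (-2 - 1*4))**2)/(2586 + 17173) = (-9376 + (-2 + (-2 - 4))**2)/19759 = (-9376 + (-2 - 6)**2)*(1/19759) = (-9376 + (-8)**2)*(1/19759) = (-9376 + 64)*(1/19759) = -9312*1/19759 = -9312/19759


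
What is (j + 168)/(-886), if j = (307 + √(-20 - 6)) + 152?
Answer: -627/886 - I*√26/886 ≈ -0.70767 - 0.0057551*I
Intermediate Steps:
j = 459 + I*√26 (j = (307 + √(-26)) + 152 = (307 + I*√26) + 152 = 459 + I*√26 ≈ 459.0 + 5.099*I)
(j + 168)/(-886) = ((459 + I*√26) + 168)/(-886) = -(627 + I*√26)/886 = -627/886 - I*√26/886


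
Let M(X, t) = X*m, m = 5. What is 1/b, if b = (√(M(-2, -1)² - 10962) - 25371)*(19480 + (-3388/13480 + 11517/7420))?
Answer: -604201908/298637924599208413 - 71444*I*√10862/895913773797625239 ≈ -2.0232e-9 - 8.311e-12*I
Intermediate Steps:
M(X, t) = 5*X (M(X, t) = X*5 = 5*X)
b = -247183421654061/500108 + 9742754391*I*√10862/500108 (b = (√((5*(-2))² - 10962) - 25371)*(19480 + (-3388/13480 + 11517/7420)) = (√((-10)² - 10962) - 25371)*(19480 + (-3388*1/13480 + 11517*(1/7420))) = (√(100 - 10962) - 25371)*(19480 + (-847/3370 + 11517/7420)) = (√(-10862) - 25371)*(19480 + 650551/500108) = (I*√10862 - 25371)*(9742754391/500108) = (-25371 + I*√10862)*(9742754391/500108) = -247183421654061/500108 + 9742754391*I*√10862/500108 ≈ -4.9426e+8 + 2.0304e+6*I)
1/b = 1/(-247183421654061/500108 + 9742754391*I*√10862/500108)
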